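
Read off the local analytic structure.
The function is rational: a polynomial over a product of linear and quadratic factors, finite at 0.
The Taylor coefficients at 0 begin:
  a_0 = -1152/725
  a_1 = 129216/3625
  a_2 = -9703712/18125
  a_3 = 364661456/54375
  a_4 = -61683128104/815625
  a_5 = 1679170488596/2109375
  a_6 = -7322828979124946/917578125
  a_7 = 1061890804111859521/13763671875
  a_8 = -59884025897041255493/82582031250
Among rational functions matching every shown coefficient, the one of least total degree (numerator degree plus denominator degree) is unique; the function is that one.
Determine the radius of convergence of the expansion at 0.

The radius of convergence is -3/2 + (2/3)*sqrt(6).

No rational of total degree below 7 reproduces all 9 coefficients; solving the [0/7] Pade equations on them gives f(d) = 4/(29*(d + 6/5)*(d**2 - 3*d - 5/12)**3), whose expansion matches every shown term.
Denominator factor (d**2 - 3*d - 5/12)^3: discriminant 32/3, real irrational roots 3/2 + (2/3)*sqrt(6) and 3/2 - (2/3)*sqrt(6); poles of order 3, moduli 3/2 + (2/3)*sqrt(6) and -3/2 + (2/3)*sqrt(6).
Denominator factor (d + 6/5): pole of order 1 at -6/5, modulus 6/5.
The radius of convergence is the smallest modulus among the singular points: -3/2 + (2/3)*sqrt(6).


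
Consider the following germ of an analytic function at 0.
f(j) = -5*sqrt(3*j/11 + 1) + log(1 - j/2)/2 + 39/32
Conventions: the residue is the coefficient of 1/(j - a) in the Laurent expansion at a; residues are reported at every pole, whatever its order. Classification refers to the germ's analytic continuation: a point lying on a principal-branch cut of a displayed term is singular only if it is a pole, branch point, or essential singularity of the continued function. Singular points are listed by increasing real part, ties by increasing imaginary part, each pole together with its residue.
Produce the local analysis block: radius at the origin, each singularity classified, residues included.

Branch term (1/2)*log(1 - j/(2)): its argument vanishes at j = 2, a logarithmic branch point, modulus 2.
Branch term (-5)*sqrt(1 - j/(-11/3)): its argument vanishes at j = -11/3, a square-root branch point, modulus 11/3.
The radius of convergence is the smallest modulus among the singular points: 2.
List the singular points by increasing real part (a conjugate pair: the negative imaginary part first).

Radius of convergence at 0: 2.
At -11/3: an algebraic (square-root) branch point.
At 2: a logarithmic branch point.


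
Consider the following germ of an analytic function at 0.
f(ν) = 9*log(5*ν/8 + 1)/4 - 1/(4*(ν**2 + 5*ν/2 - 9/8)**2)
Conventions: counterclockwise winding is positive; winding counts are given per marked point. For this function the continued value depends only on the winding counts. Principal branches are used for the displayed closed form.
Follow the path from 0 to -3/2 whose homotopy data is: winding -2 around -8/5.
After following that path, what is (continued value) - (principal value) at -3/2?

Continued minus principal equals -(9)*pi*i.

The rational part is single-valued and drops out of the difference; each branch term changes only by its own monodromy.
(9/4)*log(1 - ν/(-8/5)): each positive loop around -8/5 adds 2*pi*i to the log, so winding -2 contributes (9/4)*(-2)*2*pi*i = -(9)*pi*i.
Summing the contributions at ν = -3/2 gives -(9)*pi*i.


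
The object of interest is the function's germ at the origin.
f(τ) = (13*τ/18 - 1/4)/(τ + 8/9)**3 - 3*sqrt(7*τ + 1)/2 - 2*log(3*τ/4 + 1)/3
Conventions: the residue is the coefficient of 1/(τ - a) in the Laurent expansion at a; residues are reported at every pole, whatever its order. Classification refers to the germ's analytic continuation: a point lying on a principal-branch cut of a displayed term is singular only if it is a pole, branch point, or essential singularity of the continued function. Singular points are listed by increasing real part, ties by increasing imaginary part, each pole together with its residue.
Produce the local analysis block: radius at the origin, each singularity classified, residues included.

Denominator factor (τ + 8/9)^3: pole of order 3 at -8/9, modulus 8/9.
Branch term (-2/3)*log(1 - τ/(-4/3)): its argument vanishes at τ = -4/3, a logarithmic branch point, modulus 4/3.
Branch term (-3/2)*sqrt(1 - τ/(-1/7)): its argument vanishes at τ = -1/7, a square-root branch point, modulus 1/7.
The radius of convergence is the smallest modulus among the singular points: 1/7.
The branch terms are analytic at -8/9 and contribute nothing to the residue; only the rational part matters.
At the order-3 pole -8/9 set g(τ) = (τ - (-8/9))^3*(rational part) = 13*τ/18 - 1/4.
Order-3 pole: residue = g''(a)/2; g''(-8/9) = 0, so the residue is 0.
List the singular points by increasing real part (a conjugate pair: the negative imaginary part first).

Radius of convergence at 0: 1/7.
At -4/3: a logarithmic branch point.
At -8/9: a pole of order 3; residue 0.
At -1/7: an algebraic (square-root) branch point.


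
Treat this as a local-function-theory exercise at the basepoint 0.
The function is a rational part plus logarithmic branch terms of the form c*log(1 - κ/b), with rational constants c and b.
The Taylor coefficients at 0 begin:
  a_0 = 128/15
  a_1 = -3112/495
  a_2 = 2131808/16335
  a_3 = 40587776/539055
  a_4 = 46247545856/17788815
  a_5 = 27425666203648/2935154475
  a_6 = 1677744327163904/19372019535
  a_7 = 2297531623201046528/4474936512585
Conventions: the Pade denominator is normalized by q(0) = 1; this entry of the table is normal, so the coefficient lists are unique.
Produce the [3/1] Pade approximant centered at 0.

The Pade approximant has numerator coefficients [128/15, -71567176/237819, 909279152/2616009, -57956171968/13080045]; denominator coefficients [1, -90327238/2616009].

Taylor coefficients needed (read off): a_0 = 128/15, a_1 = -3112/495, a_2 = 2131808/16335, a_3 = 40587776/539055, a_4 = 46247545856/17788815.
Write the denominator as Q(κ) = 1 + q1*κ. Requiring Q*f - P = O(κ^5) with deg P <= 3 kills the coefficients of κ^4..κ^4 in Q*f:
  κ^4: a_4 + q1*a_3 = 0, i.e. 46247545856/17788815 + (40587776/539055)*q1 = 0.
Solving this linear system: q1 = -90327238/2616009.
The numerator is Q*f truncated at degree 3: P0 = a_0 = 128/15; P1 = a_1 + q1*a_0 = -71567176/237819; P2 = a_2 + q1*a_1 = 909279152/2616009; P3 = a_3 + q1*a_2 = -57956171968/13080045.


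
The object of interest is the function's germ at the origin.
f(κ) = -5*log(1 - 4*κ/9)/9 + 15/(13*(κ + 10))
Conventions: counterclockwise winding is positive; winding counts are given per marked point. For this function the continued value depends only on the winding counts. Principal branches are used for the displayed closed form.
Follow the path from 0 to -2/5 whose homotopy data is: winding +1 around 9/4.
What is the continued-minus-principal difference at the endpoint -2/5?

Continued minus principal equals -(10/9)*pi*i.

The rational part is single-valued and drops out of the difference; each branch term changes only by its own monodromy.
(-5/9)*log(1 - κ/(9/4)): each positive loop around 9/4 adds 2*pi*i to the log, so winding +1 contributes (-5/9)*(1)*2*pi*i = -(10/9)*pi*i.
Summing the contributions at κ = -2/5 gives -(10/9)*pi*i.


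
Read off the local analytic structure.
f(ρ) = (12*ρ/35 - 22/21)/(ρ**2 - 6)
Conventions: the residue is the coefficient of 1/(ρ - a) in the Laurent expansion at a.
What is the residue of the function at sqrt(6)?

The residue is 6/35 - (11/126)*sqrt(6).

The factor ρ**2 - 6 splits as (ρ - a)(ρ - a') with a = sqrt(6), a' = -sqrt(6). At the order-1 pole a set g(ρ) = (ρ - a)*f(ρ) = [12*ρ/35 - 22/21] / (ρ - a').
Simple pole: residue = g(a) at a = sqrt(6), which is 6/35 - (11/126)*sqrt(6).


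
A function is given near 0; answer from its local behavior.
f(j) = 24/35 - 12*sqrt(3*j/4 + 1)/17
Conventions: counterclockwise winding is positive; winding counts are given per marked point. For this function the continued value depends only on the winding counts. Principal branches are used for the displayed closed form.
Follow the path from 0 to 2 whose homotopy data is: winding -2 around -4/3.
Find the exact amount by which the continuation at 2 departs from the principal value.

Continued minus principal equals 0.

The rational part is single-valued and drops out of the difference; each branch term changes only by its own monodromy.
(-12/17)*sqrt(1 - j/(-4/3)): winding -2 is even, the square root returns to the same sheet, contribution 0.
Summing the contributions at j = 2 gives 0.


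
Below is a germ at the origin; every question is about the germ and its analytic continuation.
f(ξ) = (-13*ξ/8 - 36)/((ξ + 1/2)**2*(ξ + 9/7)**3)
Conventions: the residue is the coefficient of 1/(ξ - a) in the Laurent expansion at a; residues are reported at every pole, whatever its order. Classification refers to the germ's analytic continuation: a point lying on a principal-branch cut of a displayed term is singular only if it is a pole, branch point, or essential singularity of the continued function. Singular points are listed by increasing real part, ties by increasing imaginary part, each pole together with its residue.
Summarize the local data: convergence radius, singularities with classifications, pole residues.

Denominator factor (ξ + 9/7)^3: pole of order 3 at -9/7, modulus 9/7.
Denominator factor (ξ + 1/2)^2: pole of order 2 at -1/2, modulus 1/2.
The radius of convergence is the smallest modulus among the singular points: 1/2.
At the order-3 pole -9/7 set g(ξ) = (ξ - (-9/7))^3*f(ξ) = (-13*ξ/8 - 36)/(ξ + 1/2)**2.
Order-3 pole: residue = g''(a)/2; g''(-9/7) = -8012480/14641, so the residue is -4006240/14641.
At the order-2 pole -1/2 set g(ξ) = (ξ - (-1/2))^2*f(ξ) = (-13*ξ/8 - 36)/(ξ + 9/7)**3.
Order-2 pole: residue = g'(a); g'(-1/2) = 4006240/14641, so the residue is 4006240/14641.
List the singular points by increasing real part (a conjugate pair: the negative imaginary part first).

Radius of convergence at 0: 1/2.
At -9/7: a pole of order 3; residue -4006240/14641.
At -1/2: a pole of order 2; residue 4006240/14641.


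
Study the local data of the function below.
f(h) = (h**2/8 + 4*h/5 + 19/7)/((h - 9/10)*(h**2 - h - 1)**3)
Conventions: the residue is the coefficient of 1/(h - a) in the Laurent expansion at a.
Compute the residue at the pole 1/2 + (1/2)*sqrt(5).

The factor h**2 - h - 1 splits as (h - a)(h - a') with a = 1/2 + (1/2)*sqrt(5), a' = 1/2 - (1/2)*sqrt(5). At the order-3 pole a set g(h) = (h - a)^3*f(h) = [(h**2/8 + 4*h/5 + 19/7)/(h - 9/10)] / (h - a')^3.
Order-3 pole: residue = g''(a)/2; g''(1/2 + (1/2)*sqrt(5)) = 24748750/9065203 + (1915972253/2266300750)*sqrt(5), so the residue is 12374375/9065203 + (1915972253/4532601500)*sqrt(5).

The residue is 12374375/9065203 + (1915972253/4532601500)*sqrt(5).


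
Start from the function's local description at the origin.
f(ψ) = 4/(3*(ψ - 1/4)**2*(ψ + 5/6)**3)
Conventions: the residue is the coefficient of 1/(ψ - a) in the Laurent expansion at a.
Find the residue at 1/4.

The residue is -82944/28561.

At the order-2 pole 1/4 set g(ψ) = (ψ - (1/4))^2*f(ψ) = 4/(3*(ψ + 5/6)**3).
Order-2 pole: residue = g'(a); g'(1/4) = -82944/28561, so the residue is -82944/28561.


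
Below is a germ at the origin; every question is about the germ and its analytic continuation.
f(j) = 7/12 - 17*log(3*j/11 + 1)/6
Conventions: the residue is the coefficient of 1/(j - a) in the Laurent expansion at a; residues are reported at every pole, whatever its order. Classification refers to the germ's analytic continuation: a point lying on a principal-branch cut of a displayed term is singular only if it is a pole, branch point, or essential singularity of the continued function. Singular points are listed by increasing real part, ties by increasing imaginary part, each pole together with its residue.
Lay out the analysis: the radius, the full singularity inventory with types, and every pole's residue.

Radius of convergence at 0: 11/3.
At -11/3: a logarithmic branch point.

Branch term (-17/6)*log(1 - j/(-11/3)): its argument vanishes at j = -11/3, a logarithmic branch point, modulus 11/3.
The radius of convergence is the smallest modulus among the singular points: 11/3.


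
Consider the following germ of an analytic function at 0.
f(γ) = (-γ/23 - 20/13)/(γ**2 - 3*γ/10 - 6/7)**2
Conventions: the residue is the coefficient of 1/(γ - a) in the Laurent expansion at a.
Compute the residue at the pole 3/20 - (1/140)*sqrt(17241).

The factor γ**2 - 3*γ/10 - 6/7 splits as (γ - a)(γ - a') with a = 3/20 - (1/140)*sqrt(17241), a' = 3/20 + (1/140)*sqrt(17241). At the order-2 pole a set g(γ) = (γ - a)^2*f(γ) = [-γ/23 - 20/13] / (γ - a')^2.
Order-2 pole: residue = g'(a); g'(3/20 - (1/140)*sqrt(17241)) = -(6467300/1813844331)*sqrt(17241), so the residue is -(6467300/1813844331)*sqrt(17241).

The residue is -(6467300/1813844331)*sqrt(17241).


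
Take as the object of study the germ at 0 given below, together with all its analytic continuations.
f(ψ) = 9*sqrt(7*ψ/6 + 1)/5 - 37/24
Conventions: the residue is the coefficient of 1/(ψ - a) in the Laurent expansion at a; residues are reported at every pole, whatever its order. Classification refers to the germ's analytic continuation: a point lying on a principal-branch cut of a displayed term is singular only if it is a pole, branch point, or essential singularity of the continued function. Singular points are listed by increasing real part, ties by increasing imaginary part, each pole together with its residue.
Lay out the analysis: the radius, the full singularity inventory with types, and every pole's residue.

Radius of convergence at 0: 6/7.
At -6/7: an algebraic (square-root) branch point.

Branch term (9/5)*sqrt(1 - ψ/(-6/7)): its argument vanishes at ψ = -6/7, a square-root branch point, modulus 6/7.
The radius of convergence is the smallest modulus among the singular points: 6/7.


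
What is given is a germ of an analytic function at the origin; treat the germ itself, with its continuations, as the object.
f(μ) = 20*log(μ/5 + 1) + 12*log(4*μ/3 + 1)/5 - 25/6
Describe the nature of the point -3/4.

The term (12/5)*log(1 - μ/(-3/4)) has argument 1 - -3/4/(-3/4) = 0 at -3/4: a logarithmic (infinitely-sheeted) branch point; the remaining terms are analytic or single-valued there.

The point is a logarithmic branch point.


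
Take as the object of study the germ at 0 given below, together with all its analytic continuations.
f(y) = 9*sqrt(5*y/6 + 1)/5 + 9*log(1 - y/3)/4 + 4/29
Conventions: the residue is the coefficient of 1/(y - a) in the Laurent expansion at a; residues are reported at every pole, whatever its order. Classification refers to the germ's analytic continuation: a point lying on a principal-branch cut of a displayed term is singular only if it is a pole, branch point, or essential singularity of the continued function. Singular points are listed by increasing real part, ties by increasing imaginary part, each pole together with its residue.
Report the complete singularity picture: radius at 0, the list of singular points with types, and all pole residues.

Branch term (9/4)*log(1 - y/(3)): its argument vanishes at y = 3, a logarithmic branch point, modulus 3.
Branch term (9/5)*sqrt(1 - y/(-6/5)): its argument vanishes at y = -6/5, a square-root branch point, modulus 6/5.
The radius of convergence is the smallest modulus among the singular points: 6/5.
List the singular points by increasing real part (a conjugate pair: the negative imaginary part first).

Radius of convergence at 0: 6/5.
At -6/5: an algebraic (square-root) branch point.
At 3: a logarithmic branch point.


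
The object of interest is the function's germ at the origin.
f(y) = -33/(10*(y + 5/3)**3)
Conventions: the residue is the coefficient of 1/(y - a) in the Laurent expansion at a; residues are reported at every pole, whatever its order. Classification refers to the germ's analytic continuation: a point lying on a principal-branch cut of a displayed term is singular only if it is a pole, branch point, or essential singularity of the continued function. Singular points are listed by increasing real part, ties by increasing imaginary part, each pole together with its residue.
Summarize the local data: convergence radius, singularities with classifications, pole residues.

Denominator factor (y + 5/3)^3: pole of order 3 at -5/3, modulus 5/3.
The radius of convergence is the smallest modulus among the singular points: 5/3.
At the order-3 pole -5/3 set g(y) = (y - (-5/3))^3*f(y) = -33/10.
Order-3 pole: residue = g''(a)/2; g''(-5/3) = 0, so the residue is 0.

Radius of convergence at 0: 5/3.
At -5/3: a pole of order 3; residue 0.


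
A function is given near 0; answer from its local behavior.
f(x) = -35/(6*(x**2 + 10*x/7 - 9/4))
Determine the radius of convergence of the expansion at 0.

Denominator factor (x**2 + 10*x/7 - 9/4): discriminant 541/49, real irrational roots -5/7 + (1/14)*sqrt(541) and -5/7 - (1/14)*sqrt(541); poles of order 1, moduli -5/7 + (1/14)*sqrt(541) and 5/7 + (1/14)*sqrt(541).
The radius of convergence is the smallest modulus among the singular points: -5/7 + (1/14)*sqrt(541).

The radius of convergence is -5/7 + (1/14)*sqrt(541).


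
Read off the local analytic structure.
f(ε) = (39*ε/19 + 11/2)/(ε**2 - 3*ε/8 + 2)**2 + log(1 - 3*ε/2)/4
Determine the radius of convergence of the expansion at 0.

The radius of convergence is 2/3.

Denominator factor (ε**2 - 3*ε/8 + 2)^2: discriminant -503/64, complex-conjugate roots (3/16) + ((1/16)*sqrt(503))*i and (3/16) - ((1/16)*sqrt(503))*i; poles of order 2, moduli sqrt(2) and sqrt(2).
Branch term (1/4)*log(1 - ε/(2/3)): its argument vanishes at ε = 2/3, a logarithmic branch point, modulus 2/3.
The radius of convergence is the smallest modulus among the singular points: 2/3.


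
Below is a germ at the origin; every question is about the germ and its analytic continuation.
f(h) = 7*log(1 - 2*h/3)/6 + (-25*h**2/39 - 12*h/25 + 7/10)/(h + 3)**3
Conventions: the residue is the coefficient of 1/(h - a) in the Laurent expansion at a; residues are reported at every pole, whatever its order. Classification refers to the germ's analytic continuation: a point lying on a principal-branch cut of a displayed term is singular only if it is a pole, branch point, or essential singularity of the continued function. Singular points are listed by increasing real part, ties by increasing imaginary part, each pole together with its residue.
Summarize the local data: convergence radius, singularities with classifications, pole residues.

Radius of convergence at 0: 3/2.
At -3: a pole of order 3; residue -25/39.
At 3/2: a logarithmic branch point.

Denominator factor (h + 3)^3: pole of order 3 at -3, modulus 3.
Branch term (7/6)*log(1 - h/(3/2)): its argument vanishes at h = 3/2, a logarithmic branch point, modulus 3/2.
The radius of convergence is the smallest modulus among the singular points: 3/2.
The branch term is analytic at -3 and contributes nothing to the residue; only the rational part matters.
At the order-3 pole -3 set g(h) = (h - (-3))^3*(rational part) = -25*h**2/39 - 12*h/25 + 7/10.
Order-3 pole: residue = g''(a)/2; g''(-3) = -50/39, so the residue is -25/39.
List the singular points by increasing real part (a conjugate pair: the negative imaginary part first).


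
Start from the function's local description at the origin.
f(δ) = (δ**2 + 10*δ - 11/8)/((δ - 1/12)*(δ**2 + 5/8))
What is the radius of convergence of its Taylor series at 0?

Denominator factor (δ**2 + 5/8): discriminant -5/2, complex-conjugate roots ((1/4)*sqrt(10))*i and -((1/4)*sqrt(10))*i; poles of order 1, moduli (1/4)*sqrt(10) and (1/4)*sqrt(10).
Denominator factor (δ - 1/12): pole of order 1 at 1/12, modulus 1/12.
The radius of convergence is the smallest modulus among the singular points: 1/12.

The radius of convergence is 1/12.


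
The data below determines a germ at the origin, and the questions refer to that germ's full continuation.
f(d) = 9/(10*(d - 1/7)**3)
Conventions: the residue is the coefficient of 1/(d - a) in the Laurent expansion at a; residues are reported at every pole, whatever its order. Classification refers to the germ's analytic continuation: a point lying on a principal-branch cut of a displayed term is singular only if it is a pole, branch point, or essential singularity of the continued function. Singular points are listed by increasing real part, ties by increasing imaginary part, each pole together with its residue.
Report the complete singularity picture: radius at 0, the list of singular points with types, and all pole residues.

Denominator factor (d - 1/7)^3: pole of order 3 at 1/7, modulus 1/7.
The radius of convergence is the smallest modulus among the singular points: 1/7.
At the order-3 pole 1/7 set g(d) = (d - (1/7))^3*f(d) = 9/10.
Order-3 pole: residue = g''(a)/2; g''(1/7) = 0, so the residue is 0.

Radius of convergence at 0: 1/7.
At 1/7: a pole of order 3; residue 0.


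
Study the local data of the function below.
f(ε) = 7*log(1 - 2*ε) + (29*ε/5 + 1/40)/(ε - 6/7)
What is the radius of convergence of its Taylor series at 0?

The radius of convergence is 1/2.

Denominator factor (ε - 6/7): pole of order 1 at 6/7, modulus 6/7.
Branch term (7)*log(1 - ε/(1/2)): its argument vanishes at ε = 1/2, a logarithmic branch point, modulus 1/2.
The radius of convergence is the smallest modulus among the singular points: 1/2.


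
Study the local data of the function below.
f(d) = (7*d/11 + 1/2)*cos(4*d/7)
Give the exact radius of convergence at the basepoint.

The factor cos(4*d/7) is entire and contributes no finite singular point.
The polynomial part has no poles.
No finite singular points: the Taylor series at 0 converges everywhere.

The radius of convergence is infinite.


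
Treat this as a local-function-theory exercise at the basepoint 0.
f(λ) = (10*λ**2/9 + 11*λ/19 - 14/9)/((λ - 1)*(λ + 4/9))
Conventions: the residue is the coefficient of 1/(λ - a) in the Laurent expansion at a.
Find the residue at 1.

The residue is 23/247.

At the order-1 pole 1 set g(λ) = (λ - (1))*f(λ) = (10*λ**2/9 + 11*λ/19 - 14/9)/(λ + 4/9).
Simple pole: residue = g(a) at a = 1, which is 23/247.


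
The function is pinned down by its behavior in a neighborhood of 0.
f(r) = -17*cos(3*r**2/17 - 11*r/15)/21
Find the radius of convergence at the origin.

The radius of convergence is infinite.

The factor cos(3*r**2/17 - 11*r/15) is entire and contributes no finite singular point.
The polynomial part has no poles.
No finite singular points: the Taylor series at 0 converges everywhere.


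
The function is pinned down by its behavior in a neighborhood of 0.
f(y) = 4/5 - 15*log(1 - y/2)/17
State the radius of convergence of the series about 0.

The radius of convergence is 2.

Branch term (-15/17)*log(1 - y/(2)): its argument vanishes at y = 2, a logarithmic branch point, modulus 2.
The radius of convergence is the smallest modulus among the singular points: 2.


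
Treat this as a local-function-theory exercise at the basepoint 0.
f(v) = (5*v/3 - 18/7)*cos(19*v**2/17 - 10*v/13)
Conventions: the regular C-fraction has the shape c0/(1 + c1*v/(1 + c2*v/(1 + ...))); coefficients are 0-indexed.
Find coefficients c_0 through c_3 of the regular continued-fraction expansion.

The regular C-fraction coefficients are [-18/7, 35/54, -70565/63882, 2351902932/1419132715].

Taylor coefficients (expand at 0): a_0 = -18/7, a_1 = 5/3, a_2 = 900/1183, a_3 = -163130/60333.
c0 = a_0 = -18/7. Peel one level at a time: if S = 1 + c*v/S' with S'(0) = 1, then c is the v-coefficient of S and S' = c*v/(S - 1).
S_1 = c0/f = 1 + (35/54)*v + (352825/492804)*v^2 + ...; c1 = 35/54.
S_2 = c1*v/(S_1 - 1) = 1 + (-70565/63882)*v + (43553758/23791313)*v^2 + ...; c2 = -70565/63882.
S_3 = c2*v/(S_2 - 1) = 1 + (2351902932/1419132715)*v + ...; c3 = 2351902932/1419132715.


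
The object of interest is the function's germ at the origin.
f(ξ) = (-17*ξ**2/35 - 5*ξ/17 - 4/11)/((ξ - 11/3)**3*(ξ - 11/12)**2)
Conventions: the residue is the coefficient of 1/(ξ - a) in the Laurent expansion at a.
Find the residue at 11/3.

The residue is -10692784/95825345.

At the order-3 pole 11/3 set g(ξ) = (ξ - (11/3))^3*f(ξ) = (-17*ξ**2/35 - 5*ξ/17 - 4/11)/(ξ - 11/12)**2.
Order-3 pole: residue = g''(a)/2; g''(11/3) = -21385568/95825345, so the residue is -10692784/95825345.


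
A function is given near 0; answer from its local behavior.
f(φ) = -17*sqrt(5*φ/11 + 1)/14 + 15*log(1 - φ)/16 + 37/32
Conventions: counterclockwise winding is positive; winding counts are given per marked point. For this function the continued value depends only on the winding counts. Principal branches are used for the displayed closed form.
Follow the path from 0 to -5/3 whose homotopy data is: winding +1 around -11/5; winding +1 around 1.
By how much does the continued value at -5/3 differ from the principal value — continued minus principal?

Continued minus principal equals ((34/231)*sqrt(66)) + ((15/8)*pi)*i.

The rational part is single-valued and drops out of the difference; each branch term changes only by its own monodromy.
(-17/14)*sqrt(1 - φ/(-11/5)): winding +1 is odd, the square root flips sign, contributing -2*(-17/14)*sqrt(1 - (-5/3)/(-11/5)) = -2*(-17/14)*sqrt(8/33) = (34/231)*sqrt(66).
(15/16)*log(1 - φ/(1)): each positive loop around 1 adds 2*pi*i to the log, so winding +1 contributes (15/16)*(1)*2*pi*i = (15/8)*pi*i.
Summing the contributions at φ = -5/3 gives ((34/231)*sqrt(66)) + ((15/8)*pi)*i.


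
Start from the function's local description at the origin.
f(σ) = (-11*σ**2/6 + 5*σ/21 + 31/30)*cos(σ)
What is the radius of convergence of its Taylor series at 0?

The factor cos(σ) is entire and contributes no finite singular point.
The polynomial part has no poles.
No finite singular points: the Taylor series at 0 converges everywhere.

The radius of convergence is infinite.


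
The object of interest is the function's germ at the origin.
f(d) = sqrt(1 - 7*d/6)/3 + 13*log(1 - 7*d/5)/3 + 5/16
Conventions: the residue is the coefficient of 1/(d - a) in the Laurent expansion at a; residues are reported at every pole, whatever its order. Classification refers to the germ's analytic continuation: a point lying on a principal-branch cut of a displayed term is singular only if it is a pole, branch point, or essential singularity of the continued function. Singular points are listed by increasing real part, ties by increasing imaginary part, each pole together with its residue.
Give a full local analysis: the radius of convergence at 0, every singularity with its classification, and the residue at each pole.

Branch term (1/3)*sqrt(1 - d/(6/7)): its argument vanishes at d = 6/7, a square-root branch point, modulus 6/7.
Branch term (13/3)*log(1 - d/(5/7)): its argument vanishes at d = 5/7, a logarithmic branch point, modulus 5/7.
The radius of convergence is the smallest modulus among the singular points: 5/7.
List the singular points by increasing real part (a conjugate pair: the negative imaginary part first).

Radius of convergence at 0: 5/7.
At 5/7: a logarithmic branch point.
At 6/7: an algebraic (square-root) branch point.


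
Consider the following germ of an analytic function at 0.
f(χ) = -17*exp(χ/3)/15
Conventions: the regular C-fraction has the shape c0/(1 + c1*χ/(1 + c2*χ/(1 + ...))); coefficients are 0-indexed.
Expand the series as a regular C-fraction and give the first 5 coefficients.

Taylor coefficients (expand at 0): a_0 = -17/15, a_1 = -17/45, a_2 = -17/270, a_3 = -17/2430, a_4 = -17/29160.
c0 = a_0 = -17/15. Peel one level at a time: if S = 1 + c*χ/S' with S'(0) = 1, then c is the χ-coefficient of S and S' = c*χ/(S - 1).
S_1 = c0/f = 1 + (-1/3)*χ + (1/18)*χ^2 + ...; c1 = -1/3.
S_2 = c1*χ/(S_1 - 1) = 1 + (1/6)*χ + (1/108)*χ^2 + ...; c2 = 1/6.
S_3 = c2*χ/(S_2 - 1) = 1 + (-1/18)*χ + (1/324)*χ^2 + ...; c3 = -1/18.
S_4 = c3*χ/(S_3 - 1) = 1 + (1/18)*χ + ...; c4 = 1/18.

The regular C-fraction coefficients are [-17/15, -1/3, 1/6, -1/18, 1/18].


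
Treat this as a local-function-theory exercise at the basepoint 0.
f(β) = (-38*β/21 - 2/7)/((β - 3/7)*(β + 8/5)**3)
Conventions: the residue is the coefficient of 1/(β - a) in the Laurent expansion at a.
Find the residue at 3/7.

The residue is -45500/357911.

At the order-1 pole 3/7 set g(β) = (β - (3/7))*f(β) = (-38*β/21 - 2/7)/(β + 8/5)**3.
Simple pole: residue = g(a) at a = 3/7, which is -45500/357911.


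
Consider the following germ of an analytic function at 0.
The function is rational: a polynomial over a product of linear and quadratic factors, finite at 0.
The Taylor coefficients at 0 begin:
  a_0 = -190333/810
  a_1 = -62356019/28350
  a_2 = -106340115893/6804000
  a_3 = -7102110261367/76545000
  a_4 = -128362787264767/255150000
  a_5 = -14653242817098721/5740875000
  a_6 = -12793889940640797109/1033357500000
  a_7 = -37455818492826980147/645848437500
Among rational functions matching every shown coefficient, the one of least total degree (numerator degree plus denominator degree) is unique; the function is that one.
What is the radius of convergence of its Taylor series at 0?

The radius of convergence is 3/11.

No rational of total degree below 6 reproduces all 8 coefficients; solving the [2/4] Pade equations on them gives f(u) = (19*u**2/32 + 17*u/14 + 13/6)/((u - 3/11)**3*(u + 5/11)), whose expansion matches every shown term.
Denominator factor (u - 3/11)^3: pole of order 3 at 3/11, modulus 3/11.
Denominator factor (u + 5/11): pole of order 1 at -5/11, modulus 5/11.
The radius of convergence is the smallest modulus among the singular points: 3/11.


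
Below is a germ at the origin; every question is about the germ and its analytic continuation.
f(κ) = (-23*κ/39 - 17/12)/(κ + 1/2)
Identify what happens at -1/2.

The denominator factor κ + 1/2 vanishes at -1/2 and appears to the power 1; the numerator there equals -175/156, nonzero, and no other factor vanishes.
Hence a pole whose order is the multiplicity, 1.

The point is a pole of order 1.


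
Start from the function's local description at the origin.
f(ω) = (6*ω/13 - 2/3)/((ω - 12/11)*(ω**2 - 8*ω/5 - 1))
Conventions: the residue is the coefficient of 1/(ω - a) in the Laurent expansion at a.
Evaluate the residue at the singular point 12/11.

At the order-1 pole 12/11 set g(ω) = (ω - (12/11))*f(ω) = (6*ω/13 - 2/3)/(ω**2 - 8*ω/5 - 1).
Simple pole: residue = g(a) at a = 12/11, which is 3850/36699.

The residue is 3850/36699.


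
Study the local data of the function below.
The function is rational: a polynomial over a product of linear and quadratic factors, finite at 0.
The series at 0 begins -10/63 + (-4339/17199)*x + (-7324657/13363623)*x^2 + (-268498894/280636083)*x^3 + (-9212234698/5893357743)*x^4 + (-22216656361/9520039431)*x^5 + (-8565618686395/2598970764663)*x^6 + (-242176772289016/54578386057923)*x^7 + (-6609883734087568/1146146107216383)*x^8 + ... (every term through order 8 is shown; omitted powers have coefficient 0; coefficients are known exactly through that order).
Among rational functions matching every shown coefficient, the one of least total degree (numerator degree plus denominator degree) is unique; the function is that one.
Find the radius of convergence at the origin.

The radius of convergence is 1.

No rational of total degree below 7 reproduces all 9 coefficients; solving the [2/5] Pade equations on them gives f(x) = (-26*x**2/37 + 19*x/26 - 5/9)/((x - 1)**3*(x**2 - x/3 - 7/2)), whose expansion matches every shown term.
Denominator factor (x**2 - x/3 - 7/2): discriminant 127/9, real irrational roots 1/6 + (1/6)*sqrt(127) and 1/6 - (1/6)*sqrt(127); poles of order 1, moduli 1/6 + (1/6)*sqrt(127) and -1/6 + (1/6)*sqrt(127).
Denominator factor (x - 1)^3: pole of order 3 at 1, modulus 1.
The radius of convergence is the smallest modulus among the singular points: 1.


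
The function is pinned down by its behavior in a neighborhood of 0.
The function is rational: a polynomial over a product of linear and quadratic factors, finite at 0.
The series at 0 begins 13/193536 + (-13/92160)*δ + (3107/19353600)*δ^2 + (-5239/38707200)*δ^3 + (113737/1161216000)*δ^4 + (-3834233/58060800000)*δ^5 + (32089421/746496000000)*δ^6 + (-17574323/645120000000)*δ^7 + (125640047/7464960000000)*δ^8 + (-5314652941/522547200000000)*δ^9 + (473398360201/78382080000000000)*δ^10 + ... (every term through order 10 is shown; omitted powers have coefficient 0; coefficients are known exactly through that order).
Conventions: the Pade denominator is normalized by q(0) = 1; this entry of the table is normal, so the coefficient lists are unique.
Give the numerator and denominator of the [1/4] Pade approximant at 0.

The Pade approximant has numerator coefficients [13/193536, -6929/316624896]; denominator coefficients [1, 14513/8180, 109271/81800, 237177/409000, 348467/2454000].

Taylor coefficients needed (read off): a_0 = 13/193536, a_1 = -13/92160, a_2 = 3107/19353600, a_3 = -5239/38707200, a_4 = 113737/1161216000, a_5 = -3834233/58060800000.
Write the denominator as Q(δ) = 1 + q1*δ + q2*δ^2 + q3*δ^3 + q4*δ^4. Requiring Q*f - P = O(δ^6) with deg P <= 1 kills the coefficients of δ^2..δ^5 in Q*f:
  δ^2: a_2 + q1*a_1 + q2*a_0 = 0, i.e. 3107/19353600 + (-13/92160)*q1 + (13/193536)*q2 = 0.
  δ^3: a_3 + q1*a_2 + q2*a_1 + q3*a_0 = 0, i.e. -5239/38707200 + (3107/19353600)*q1 + (-13/92160)*q2 + (13/193536)*q3 = 0.
  δ^4: a_4 + q1*a_3 + q2*a_2 + q3*a_1 + q4*a_0 = 0, i.e. 113737/1161216000 + (-5239/38707200)*q1 + (3107/19353600)*q2 + (-13/92160)*q3 + (13/193536)*q4 = 0.
  δ^5: a_5 + q1*a_4 + q2*a_3 + q3*a_2 + q4*a_1 = 0, i.e. -3834233/58060800000 + (113737/1161216000)*q1 + (-5239/38707200)*q2 + (3107/19353600)*q3 + (-13/92160)*q4 = 0.
Solving this linear system: q1 = 14513/8180, q2 = 109271/81800, q3 = 237177/409000, q4 = 348467/2454000.
The numerator is Q*f truncated at degree 1: P0 = a_0 = 13/193536; P1 = a_1 + q1*a_0 = -6929/316624896.


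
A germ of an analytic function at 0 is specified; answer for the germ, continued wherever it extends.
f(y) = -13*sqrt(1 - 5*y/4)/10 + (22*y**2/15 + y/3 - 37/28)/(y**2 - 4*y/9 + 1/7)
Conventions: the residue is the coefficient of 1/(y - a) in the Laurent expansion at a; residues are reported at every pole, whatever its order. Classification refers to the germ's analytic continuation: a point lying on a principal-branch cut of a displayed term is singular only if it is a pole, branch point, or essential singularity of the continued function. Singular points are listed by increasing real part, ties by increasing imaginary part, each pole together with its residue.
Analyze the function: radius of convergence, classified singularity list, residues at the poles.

Radius of convergence at 0: (1/7)*sqrt(7).
At (2/9) - ((1/63)*sqrt(371))*i: a pole of order 1; residue (133/270) - ((8927/80136)*sqrt(371))*i.
At (2/9) + ((1/63)*sqrt(371))*i: a pole of order 1; residue (133/270) + ((8927/80136)*sqrt(371))*i.
At 4/5: an algebraic (square-root) branch point.

Denominator factor (y**2 - 4*y/9 + 1/7): discriminant -212/567, complex-conjugate roots (2/9) + ((1/63)*sqrt(371))*i and (2/9) - ((1/63)*sqrt(371))*i; poles of order 1, moduli (1/7)*sqrt(7) and (1/7)*sqrt(7).
Branch term (-13/10)*sqrt(1 - y/(4/5)): its argument vanishes at y = 4/5, a square-root branch point, modulus 4/5.
The radius of convergence is the smallest modulus among the singular points: (1/7)*sqrt(7).
The branch term is analytic at (2/9) - ((1/63)*sqrt(371))*i and contributes nothing to the residue; only the rational part matters.
The factor y**2 - 4*y/9 + 1/7 splits as (y - a)(y - a') with a = (2/9) - ((1/63)*sqrt(371))*i, a' = (2/9) + ((1/63)*sqrt(371))*i. At the order-1 pole a set g(y) = (y - a)*(rational part) = [22*y**2/15 + y/3 - 37/28] / (y - a').
Simple pole: residue = g(a) at a = (2/9) - ((1/63)*sqrt(371))*i, which is (133/270) - ((8927/80136)*sqrt(371))*i.
The branch term is analytic at (2/9) + ((1/63)*sqrt(371))*i and contributes nothing to the residue; only the rational part matters.
The factor y**2 - 4*y/9 + 1/7 splits as (y - a)(y - a') with a = (2/9) + ((1/63)*sqrt(371))*i, a' = (2/9) - ((1/63)*sqrt(371))*i. At the order-1 pole a set g(y) = (y - a)*(rational part) = [22*y**2/15 + y/3 - 37/28] / (y - a').
Simple pole: residue = g(a) at a = (2/9) + ((1/63)*sqrt(371))*i, which is (133/270) + ((8927/80136)*sqrt(371))*i.
List the singular points by increasing real part (a conjugate pair: the negative imaginary part first).


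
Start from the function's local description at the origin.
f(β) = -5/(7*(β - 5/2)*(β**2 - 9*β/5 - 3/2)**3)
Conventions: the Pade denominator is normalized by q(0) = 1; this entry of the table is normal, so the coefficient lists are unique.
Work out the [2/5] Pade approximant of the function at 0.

The Pade approximant has numerator coefficients [-16/189, -430240/11523771, -3495200/311141817]; denominator coefficients [1, 3330022/914585, 99761216/41156325, -3747904/1175895, -288854728/146986875, 1299952/839925].

Taylor coefficients needed (expand at 0): a_0 = -16/189, a_1 = 256/945, a_2 = -416/525, a_3 = 15424/7875, a_4 = -1599488/354375, a_5 = 17407232/1771875, a_6 = -65583872/3189375, a_7 = 16643420672/398671875.
Write the denominator as Q(β) = 1 + q1*β + q2*β^2 + q3*β^3 + q4*β^4 + q5*β^5. Requiring Q*f - P = O(β^8) with deg P <= 2 kills the coefficients of β^3..β^7 in Q*f:
  β^3: a_3 + q1*a_2 + q2*a_1 + q3*a_0 = 0, i.e. 15424/7875 + (-416/525)*q1 + (256/945)*q2 + (-16/189)*q3 = 0.
  β^4: a_4 + q1*a_3 + q2*a_2 + q3*a_1 + q4*a_0 = 0, i.e. -1599488/354375 + (15424/7875)*q1 + (-416/525)*q2 + (256/945)*q3 + (-16/189)*q4 = 0.
  β^5: a_5 + q1*a_4 + q2*a_3 + q3*a_2 + q4*a_1 + q5*a_0 = 0, i.e. 17407232/1771875 + (-1599488/354375)*q1 + (15424/7875)*q2 + (-416/525)*q3 + (256/945)*q4 + (-16/189)*q5 = 0.
  β^6: a_6 + q1*a_5 + q2*a_4 + q3*a_3 + q4*a_2 + q5*a_1 = 0, i.e. -65583872/3189375 + (17407232/1771875)*q1 + (-1599488/354375)*q2 + (15424/7875)*q3 + (-416/525)*q4 + (256/945)*q5 = 0.
  β^7: a_7 + q1*a_6 + q2*a_5 + q3*a_4 + q4*a_3 + q5*a_2 = 0, i.e. 16643420672/398671875 + (-65583872/3189375)*q1 + (17407232/1771875)*q2 + (-1599488/354375)*q3 + (15424/7875)*q4 + (-416/525)*q5 = 0.
Solving this linear system: q1 = 3330022/914585, q2 = 99761216/41156325, q3 = -3747904/1175895, q4 = -288854728/146986875, q5 = 1299952/839925.
The numerator is Q*f truncated at degree 2: P0 = a_0 = -16/189; P1 = a_1 + q1*a_0 = -430240/11523771; P2 = a_2 + q1*a_1 + q2*a_0 = -3495200/311141817.


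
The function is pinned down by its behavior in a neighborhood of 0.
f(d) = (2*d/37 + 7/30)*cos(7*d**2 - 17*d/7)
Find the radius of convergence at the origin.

The factor cos(7*d**2 - 17*d/7) is entire and contributes no finite singular point.
The polynomial part has no poles.
No finite singular points: the Taylor series at 0 converges everywhere.

The radius of convergence is infinite.


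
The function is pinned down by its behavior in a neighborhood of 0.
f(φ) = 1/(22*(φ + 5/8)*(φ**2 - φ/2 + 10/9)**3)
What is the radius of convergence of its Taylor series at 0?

The radius of convergence is 5/8.

Denominator factor (φ + 5/8): pole of order 1 at -5/8, modulus 5/8.
Denominator factor (φ**2 - φ/2 + 10/9)^3: discriminant -151/36, complex-conjugate roots (1/4) + ((1/12)*sqrt(151))*i and (1/4) - ((1/12)*sqrt(151))*i; poles of order 3, moduli (1/3)*sqrt(10) and (1/3)*sqrt(10).
The radius of convergence is the smallest modulus among the singular points: 5/8.


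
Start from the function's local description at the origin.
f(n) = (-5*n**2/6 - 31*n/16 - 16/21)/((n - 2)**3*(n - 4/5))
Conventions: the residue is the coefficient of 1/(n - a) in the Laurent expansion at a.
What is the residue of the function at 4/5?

The residue is 29875/18144.

At the order-1 pole 4/5 set g(n) = (n - (4/5))*f(n) = (-5*n**2/6 - 31*n/16 - 16/21)/(n - 2)**3.
Simple pole: residue = g(a) at a = 4/5, which is 29875/18144.


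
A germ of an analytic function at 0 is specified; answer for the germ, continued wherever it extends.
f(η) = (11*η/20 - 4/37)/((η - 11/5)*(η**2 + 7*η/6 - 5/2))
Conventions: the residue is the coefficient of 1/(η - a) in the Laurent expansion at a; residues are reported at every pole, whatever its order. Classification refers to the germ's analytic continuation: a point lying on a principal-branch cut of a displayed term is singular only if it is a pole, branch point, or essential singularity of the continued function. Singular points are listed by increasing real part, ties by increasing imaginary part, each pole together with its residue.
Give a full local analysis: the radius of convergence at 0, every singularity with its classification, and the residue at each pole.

Radius of convergence at 0: -7/12 + (1/12)*sqrt(409).
At -7/12 - (1/12)*sqrt(409): a pole of order 1; residue -12231/108928 + (49053/44551552)*sqrt(409).
At -7/12 + (1/12)*sqrt(409): a pole of order 1; residue -12231/108928 - (49053/44551552)*sqrt(409).
At 11/5: a pole of order 1; residue 12231/54464.

Denominator factor (η - 11/5): pole of order 1 at 11/5, modulus 11/5.
Denominator factor (η**2 + 7*η/6 - 5/2): discriminant 409/36, real irrational roots -7/12 + (1/12)*sqrt(409) and -7/12 - (1/12)*sqrt(409); poles of order 1, moduli -7/12 + (1/12)*sqrt(409) and 7/12 + (1/12)*sqrt(409).
The radius of convergence is the smallest modulus among the singular points: -7/12 + (1/12)*sqrt(409).
The factor η**2 + 7*η/6 - 5/2 splits as (η - a)(η - a') with a = -7/12 - (1/12)*sqrt(409), a' = -7/12 + (1/12)*sqrt(409). At the order-1 pole a set g(η) = (η - a)*f(η) = [(11*η/20 - 4/37)/(η - 11/5)] / (η - a').
Simple pole: residue = g(a) at a = -7/12 - (1/12)*sqrt(409), which is -12231/108928 + (49053/44551552)*sqrt(409).
The factor η**2 + 7*η/6 - 5/2 splits as (η - a)(η - a') with a = -7/12 + (1/12)*sqrt(409), a' = -7/12 - (1/12)*sqrt(409). At the order-1 pole a set g(η) = (η - a)*f(η) = [(11*η/20 - 4/37)/(η - 11/5)] / (η - a').
Simple pole: residue = g(a) at a = -7/12 + (1/12)*sqrt(409), which is -12231/108928 - (49053/44551552)*sqrt(409).
At the order-1 pole 11/5 set g(η) = (η - (11/5))*f(η) = (11*η/20 - 4/37)/(η**2 + 7*η/6 - 5/2).
Simple pole: residue = g(a) at a = 11/5, which is 12231/54464.
List the singular points by increasing real part (a conjugate pair: the negative imaginary part first).
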